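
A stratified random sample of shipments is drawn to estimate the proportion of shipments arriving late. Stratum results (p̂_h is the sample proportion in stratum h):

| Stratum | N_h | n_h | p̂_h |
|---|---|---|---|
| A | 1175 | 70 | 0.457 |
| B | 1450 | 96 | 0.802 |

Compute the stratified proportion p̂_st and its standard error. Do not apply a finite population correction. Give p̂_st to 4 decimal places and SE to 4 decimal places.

p̂_st ≈ 0.6476, SE ≈ 0.0351

N = 2625; stratum weights W_h = N_h/N.
p̂_st = Σ W_h p̂_h = (1175·0.457 + 1450·0.802)/2625 = 0.64757
V̂(p̂_st) = Σ W_h² p̂_h(1−p̂_h)/(n_h−1):
  stratum A: (1175/2625)²·0.457·0.543/69 = 0.000720583
  stratum B: (1450/2625)²·0.802·0.198/95 = 0.000510027
V̂(p̂_st) = 0.00123061; SE = √V̂ = 0.0350801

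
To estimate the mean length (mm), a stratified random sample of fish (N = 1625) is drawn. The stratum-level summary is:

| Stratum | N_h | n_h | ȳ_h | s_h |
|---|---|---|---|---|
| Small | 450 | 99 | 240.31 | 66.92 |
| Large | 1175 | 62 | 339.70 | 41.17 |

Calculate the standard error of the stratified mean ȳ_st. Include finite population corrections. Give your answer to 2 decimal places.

V̂(ȳ_st) = Σ W_h² (1 − n_h/N_h) s_h²/n_h, with W_h = N_h/N and N = 1625:
  stratum Small: (450/1625)²·(1 − 99/450)·66.92²/99 = 2.70576
  stratum Large: (1175/1625)²·(1 − 62/1175)·41.17²/62 = 13.5393
V̂(ȳ_st) = 16.2451
SE(ȳ_st) = √16.2451 = 4.03052

SE(ȳ_st) ≈ 4.03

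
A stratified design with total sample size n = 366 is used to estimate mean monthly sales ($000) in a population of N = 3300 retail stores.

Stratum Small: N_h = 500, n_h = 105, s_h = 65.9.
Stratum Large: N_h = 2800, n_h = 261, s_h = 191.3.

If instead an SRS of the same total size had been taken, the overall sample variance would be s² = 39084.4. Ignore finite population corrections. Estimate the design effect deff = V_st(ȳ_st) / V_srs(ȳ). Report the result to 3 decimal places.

deff ≈ 0.954

V̂(ȳ_st) = Σ W_h² s_h²/n_h, with W_h = N_h/N and N = 3300:
  stratum Small: (500/3300)²·65.9²/105 = 0.949497
  stratum Large: (2800/3300)²·191.3²/261 = 100.943
V_st = 101.893
V_srs = s²/n = 39084.4/366 = 106.788
deff = V_st / V_srs = 101.893/106.788 = 0.9542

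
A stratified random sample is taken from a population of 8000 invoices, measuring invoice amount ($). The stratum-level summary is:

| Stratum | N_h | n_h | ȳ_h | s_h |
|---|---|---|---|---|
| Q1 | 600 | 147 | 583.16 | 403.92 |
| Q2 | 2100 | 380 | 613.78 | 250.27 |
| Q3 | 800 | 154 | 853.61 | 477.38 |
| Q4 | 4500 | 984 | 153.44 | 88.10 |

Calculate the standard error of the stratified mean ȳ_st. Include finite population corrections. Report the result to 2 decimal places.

V̂(ȳ_st) = Σ W_h² (1 − n_h/N_h) s_h²/n_h, with W_h = N_h/N and N = 8000:
  stratum Q1: (600/8000)²·(1 − 147/600)·403.92²/147 = 4.71349
  stratum Q2: (2100/8000)²·(1 − 380/2100)·250.27²/380 = 9.30254
  stratum Q3: (800/8000)²·(1 − 154/800)·477.38²/154 = 11.9495
  stratum Q4: (4500/8000)²·(1 − 984/4500)·88.10²/984 = 1.95002
V̂(ȳ_st) = 27.9156
SE(ȳ_st) = √27.9156 = 5.28352

SE(ȳ_st) ≈ 5.28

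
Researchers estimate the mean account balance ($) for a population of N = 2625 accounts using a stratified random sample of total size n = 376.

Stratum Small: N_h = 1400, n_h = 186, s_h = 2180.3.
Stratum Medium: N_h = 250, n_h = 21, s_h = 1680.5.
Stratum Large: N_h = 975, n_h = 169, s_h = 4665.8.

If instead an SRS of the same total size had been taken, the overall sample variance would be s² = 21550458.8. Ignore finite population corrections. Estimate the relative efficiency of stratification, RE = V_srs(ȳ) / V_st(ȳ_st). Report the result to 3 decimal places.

RE ≈ 2.183

V̂(ȳ_st) = Σ W_h² s_h²/n_h, with W_h = N_h/N and N = 2625:
  stratum Small: (1400/2625)²·2180.3²/186 = 7269.71
  stratum Medium: (250/2625)²·1680.5²/21 = 1219.77
  stratum Large: (975/2625)²·4665.8²/169 = 17771.2
V_st = 26260.7
V_srs = s²/n = 21550458.8/376 = 57315.1
Relative efficiency = V_srs / V_st = 57315.1/26260.7 = 2.1825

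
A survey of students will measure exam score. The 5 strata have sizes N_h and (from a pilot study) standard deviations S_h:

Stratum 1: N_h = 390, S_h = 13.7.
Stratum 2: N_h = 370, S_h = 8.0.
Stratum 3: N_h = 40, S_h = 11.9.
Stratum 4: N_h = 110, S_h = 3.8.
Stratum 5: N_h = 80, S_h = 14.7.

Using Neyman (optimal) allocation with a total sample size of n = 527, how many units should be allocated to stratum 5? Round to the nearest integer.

60

Neyman allocation: n_h = n · N_h S_h / Σ N_i S_i, with n = 527.
  stratum 1: N_h·S_h = 390·13.7 = 5343.00
  stratum 2: N_h·S_h = 370·8.0 = 2960.00
  stratum 3: N_h·S_h = 40·11.9 = 476.00
  stratum 4: N_h·S_h = 110·3.8 = 418.00
  stratum 5: N_h·S_h = 80·14.7 = 1176.00
Σ N_h S_h = 10373.00
n for stratum 5 = 527·1176.00/10373.00 = 59.747 → 60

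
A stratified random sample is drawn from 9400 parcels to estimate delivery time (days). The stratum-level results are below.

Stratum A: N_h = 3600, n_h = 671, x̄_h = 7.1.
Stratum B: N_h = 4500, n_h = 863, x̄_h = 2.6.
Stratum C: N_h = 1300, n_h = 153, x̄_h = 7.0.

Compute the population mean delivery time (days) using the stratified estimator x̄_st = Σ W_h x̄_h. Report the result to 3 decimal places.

N = Σ N_h = 9400. Stratum weights W_h = N_h/N.
x̄_st = (3600·7.1 + 4500·2.6 + 1300·7.0) / 9400 = 4.93191

x̄_st ≈ 4.932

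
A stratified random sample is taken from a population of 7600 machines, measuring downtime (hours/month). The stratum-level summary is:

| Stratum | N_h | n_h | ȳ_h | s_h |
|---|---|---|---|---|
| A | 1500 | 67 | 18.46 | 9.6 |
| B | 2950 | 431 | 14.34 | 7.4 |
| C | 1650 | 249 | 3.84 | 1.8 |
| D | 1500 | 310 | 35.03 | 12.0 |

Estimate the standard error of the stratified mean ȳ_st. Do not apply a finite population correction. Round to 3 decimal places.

V̂(ȳ_st) = Σ W_h² s_h²/n_h, with W_h = N_h/N and N = 7600:
  stratum A: (1500/7600)²·9.6²/67 = 0.0535825
  stratum B: (2950/7600)²·7.4²/431 = 0.0191427
  stratum C: (1650/7600)²·1.8²/249 = 0.000613319
  stratum D: (1500/7600)²·12.0²/310 = 0.0180949
V̂(ȳ_st) = 0.0914334
SE(ȳ_st) = √0.0914334 = 0.30238

SE(ȳ_st) ≈ 0.302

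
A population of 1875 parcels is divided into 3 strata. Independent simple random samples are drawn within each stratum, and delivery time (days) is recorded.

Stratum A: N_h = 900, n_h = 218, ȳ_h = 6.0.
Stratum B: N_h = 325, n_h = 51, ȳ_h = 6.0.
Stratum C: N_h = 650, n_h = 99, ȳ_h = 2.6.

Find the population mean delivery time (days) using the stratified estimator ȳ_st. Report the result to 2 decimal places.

ȳ_st ≈ 4.82

N = Σ N_h = 1875. Stratum weights W_h = N_h/N.
ȳ_st = (900·6.0 + 325·6.0 + 650·2.6) / 1875 = 4.8213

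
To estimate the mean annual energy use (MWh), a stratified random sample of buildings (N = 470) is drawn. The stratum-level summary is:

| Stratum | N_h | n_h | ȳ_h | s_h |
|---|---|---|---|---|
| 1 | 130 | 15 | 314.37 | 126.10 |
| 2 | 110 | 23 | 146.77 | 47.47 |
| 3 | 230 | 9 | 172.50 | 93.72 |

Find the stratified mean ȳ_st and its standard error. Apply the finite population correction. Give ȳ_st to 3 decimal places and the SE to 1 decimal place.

ȳ_st ≈ 205.719, SE ≈ 17.3

ȳ_st = Σ W_h ȳ_h = (130·314.37 + 110·146.77 + 230·172.50)/470 = 205.71872
V̂(ȳ_st) = Σ W_h² (1 − n_h/N_h) s_h²/n_h, with W_h = N_h/N and N = 470:
  stratum 1: (130/470)²·(1 − 15/130)·126.10²/15 = 71.7438
  stratum 2: (110/470)²·(1 − 23/110)·47.47²/23 = 4.2445
  stratum 3: (230/470)²·(1 − 9/230)·93.72²/9 = 224.567
V̂(ȳ_st) = 300.556
SE(ȳ_st) = √300.556 = 17.3365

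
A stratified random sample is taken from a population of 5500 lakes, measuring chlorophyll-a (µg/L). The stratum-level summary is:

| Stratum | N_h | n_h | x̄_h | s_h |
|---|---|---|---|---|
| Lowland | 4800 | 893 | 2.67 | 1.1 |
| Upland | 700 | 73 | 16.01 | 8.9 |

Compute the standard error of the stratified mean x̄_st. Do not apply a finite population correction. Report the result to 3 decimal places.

V̂(x̄_st) = Σ W_h² s_h²/n_h, with W_h = N_h/N and N = 5500:
  stratum Lowland: (4800/5500)²·1.1²/893 = 0.00103203
  stratum Upland: (700/5500)²·8.9²/73 = 0.0175763
V̂(x̄_st) = 0.0186083
SE(x̄_st) = √0.0186083 = 0.136412

SE(x̄_st) ≈ 0.136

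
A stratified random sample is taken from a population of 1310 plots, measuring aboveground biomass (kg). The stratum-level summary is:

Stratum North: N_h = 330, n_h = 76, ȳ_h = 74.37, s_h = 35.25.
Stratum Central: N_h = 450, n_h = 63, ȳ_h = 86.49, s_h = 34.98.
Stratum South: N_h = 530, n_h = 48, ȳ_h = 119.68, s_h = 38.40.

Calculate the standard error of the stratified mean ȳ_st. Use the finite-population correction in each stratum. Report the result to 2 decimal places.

SE(ȳ_st) ≈ 2.71

V̂(ȳ_st) = Σ W_h² (1 − n_h/N_h) s_h²/n_h, with W_h = N_h/N and N = 1310:
  stratum North: (330/1310)²·(1 − 76/330)·35.25²/76 = 0.798564
  stratum Central: (450/1310)²·(1 − 63/450)·34.98²/63 = 1.97097
  stratum South: (530/1310)²·(1 − 48/530)·38.40²/48 = 4.573
V̂(ȳ_st) = 7.34254
SE(ȳ_st) = √7.34254 = 2.70971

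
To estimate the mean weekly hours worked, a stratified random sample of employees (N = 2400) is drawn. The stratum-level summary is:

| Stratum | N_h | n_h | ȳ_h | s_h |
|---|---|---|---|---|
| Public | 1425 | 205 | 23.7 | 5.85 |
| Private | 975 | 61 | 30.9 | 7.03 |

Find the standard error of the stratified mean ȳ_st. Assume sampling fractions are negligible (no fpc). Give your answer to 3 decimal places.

SE(ȳ_st) ≈ 0.439

V̂(ȳ_st) = Σ W_h² s_h²/n_h, with W_h = N_h/N and N = 2400:
  stratum Public: (1425/2400)²·5.85²/205 = 0.0588525
  stratum Private: (975/2400)²·7.03²/61 = 0.133711
V̂(ȳ_st) = 0.192564
SE(ȳ_st) = √0.192564 = 0.438821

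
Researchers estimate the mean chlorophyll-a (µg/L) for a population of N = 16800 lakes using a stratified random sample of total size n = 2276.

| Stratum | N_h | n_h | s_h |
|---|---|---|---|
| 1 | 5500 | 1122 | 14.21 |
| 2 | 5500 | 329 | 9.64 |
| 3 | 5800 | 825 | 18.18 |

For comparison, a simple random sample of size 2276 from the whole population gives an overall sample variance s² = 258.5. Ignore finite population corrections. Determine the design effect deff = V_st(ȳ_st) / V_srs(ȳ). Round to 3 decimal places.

V̂(ȳ_st) = Σ W_h² s_h²/n_h, with W_h = N_h/N and N = 16800:
  stratum 1: (5500/16800)²·14.21²/1122 = 0.0192887
  stratum 2: (5500/16800)²·9.64²/329 = 0.0302737
  stratum 3: (5800/16800)²·18.18²/825 = 0.0477498
V_st = 0.0973121
V_srs = s²/n = 258.5/2276 = 0.113576
deff = V_st / V_srs = 0.0973121/0.113576 = 0.8568

deff ≈ 0.857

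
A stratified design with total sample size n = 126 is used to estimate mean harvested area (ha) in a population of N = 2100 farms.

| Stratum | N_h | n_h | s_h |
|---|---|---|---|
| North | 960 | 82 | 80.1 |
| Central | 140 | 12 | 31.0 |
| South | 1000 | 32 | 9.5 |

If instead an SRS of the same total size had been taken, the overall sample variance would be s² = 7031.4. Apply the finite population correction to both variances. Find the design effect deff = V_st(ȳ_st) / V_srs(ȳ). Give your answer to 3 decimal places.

deff ≈ 0.303

V̂(ȳ_st) = Σ W_h² (1 − n_h/N_h) s_h²/n_h, with W_h = N_h/N and N = 2100:
  stratum North: (960/2100)²·(1 − 82/960)·80.1²/82 = 14.9547
  stratum Central: (140/2100)²·(1 − 12/140)·31.0²/12 = 0.325418
  stratum South: (1000/2100)²·(1 − 32/1000)·9.5²/32 = 0.619062
V_st = 15.8992
V_srs = (1 − 126/2100)·7031.4/126 = 52.4565
deff = V_st / V_srs = 15.8992/52.4565 = 0.3031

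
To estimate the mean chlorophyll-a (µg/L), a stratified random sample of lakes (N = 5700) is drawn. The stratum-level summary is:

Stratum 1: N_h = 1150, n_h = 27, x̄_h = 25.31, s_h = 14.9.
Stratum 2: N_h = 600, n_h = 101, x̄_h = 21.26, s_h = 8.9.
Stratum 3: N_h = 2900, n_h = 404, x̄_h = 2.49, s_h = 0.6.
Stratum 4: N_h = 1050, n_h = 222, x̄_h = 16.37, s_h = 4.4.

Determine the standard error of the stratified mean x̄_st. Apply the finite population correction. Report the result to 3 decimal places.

SE(x̄_st) ≈ 0.580

V̂(x̄_st) = Σ W_h² (1 − n_h/N_h) s_h²/n_h, with W_h = N_h/N and N = 5700:
  stratum 1: (1150/5700)²·(1 − 27/1150)·14.9²/27 = 0.326841
  stratum 2: (600/5700)²·(1 − 101/600)·8.9²/101 = 0.00722704
  stratum 3: (2900/5700)²·(1 − 404/2900)·0.6²/404 = 0.000198524
  stratum 4: (1050/5700)²·(1 − 222/1050)·4.4²/222 = 0.00233358
V̂(x̄_st) = 0.3366
SE(x̄_st) = √0.3366 = 0.580173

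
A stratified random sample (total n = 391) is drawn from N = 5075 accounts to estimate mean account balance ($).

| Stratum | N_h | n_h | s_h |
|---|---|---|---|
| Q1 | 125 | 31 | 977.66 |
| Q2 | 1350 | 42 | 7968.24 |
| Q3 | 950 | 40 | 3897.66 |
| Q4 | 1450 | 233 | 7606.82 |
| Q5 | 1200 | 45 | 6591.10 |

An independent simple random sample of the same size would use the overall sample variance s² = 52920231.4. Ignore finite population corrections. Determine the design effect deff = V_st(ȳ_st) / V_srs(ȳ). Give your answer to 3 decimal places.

deff ≈ 1.437

V̂(ȳ_st) = Σ W_h² s_h²/n_h, with W_h = N_h/N and N = 5075:
  stratum Q1: (125/5075)²·977.66²/31 = 18.7052
  stratum Q2: (1350/5075)²·7968.24²/42 = 106972
  stratum Q3: (950/5075)²·3897.66²/40 = 13308.3
  stratum Q4: (1450/5075)²·7606.82²/233 = 20272.8
  stratum Q5: (1200/5075)²·6591.10²/45 = 53975.1
V_st = 194547
V_srs = s²/n = 52920231.4/391 = 135346
deff = V_st / V_srs = 194547/135346 = 1.4374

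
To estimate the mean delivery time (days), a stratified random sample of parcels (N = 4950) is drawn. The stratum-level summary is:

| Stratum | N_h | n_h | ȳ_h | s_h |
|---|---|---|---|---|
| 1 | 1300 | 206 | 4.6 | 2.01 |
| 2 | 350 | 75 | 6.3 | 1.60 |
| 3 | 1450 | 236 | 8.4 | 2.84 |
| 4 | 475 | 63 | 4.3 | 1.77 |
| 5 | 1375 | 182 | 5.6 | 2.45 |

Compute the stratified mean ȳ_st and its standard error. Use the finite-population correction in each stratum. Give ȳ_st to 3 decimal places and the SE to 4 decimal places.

ȳ_st = Σ W_h ȳ_h = (1300·4.6 + 350·6.3 + 1450·8.4 + 475·4.3 + 1375·5.6)/4950 = 6.08232
V̂(ȳ_st) = Σ W_h² (1 − n_h/N_h) s_h²/n_h, with W_h = N_h/N and N = 4950:
  stratum 1: (1300/4950)²·(1 − 206/1300)·2.01²/206 = 0.00113835
  stratum 2: (350/4950)²·(1 − 75/350)·1.60²/75 = 0.000134082
  stratum 3: (1450/4950)²·(1 − 236/1450)·2.84²/236 = 0.00245528
  stratum 4: (475/4950)²·(1 − 63/475)·1.77²/63 = 0.000397179
  stratum 5: (1375/4950)²·(1 − 182/1375)·2.45²/182 = 0.00220797
V̂(ȳ_st) = 0.00633286
SE(ȳ_st) = √0.00633286 = 0.0795793

ȳ_st ≈ 6.082, SE ≈ 0.0796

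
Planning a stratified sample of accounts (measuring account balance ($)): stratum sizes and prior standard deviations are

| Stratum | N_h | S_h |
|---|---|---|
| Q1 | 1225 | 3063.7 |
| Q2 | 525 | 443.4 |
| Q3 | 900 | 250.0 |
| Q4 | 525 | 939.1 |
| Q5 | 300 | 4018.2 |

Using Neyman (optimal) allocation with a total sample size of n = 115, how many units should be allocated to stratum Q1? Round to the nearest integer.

73

Neyman allocation: n_h = n · N_h S_h / Σ N_i S_i, with n = 115.
  stratum Q1: N_h·S_h = 1225·3063.7 = 3753032.50
  stratum Q2: N_h·S_h = 525·443.4 = 232785.00
  stratum Q3: N_h·S_h = 900·250.0 = 225000.00
  stratum Q4: N_h·S_h = 525·939.1 = 493027.50
  stratum Q5: N_h·S_h = 300·4018.2 = 1205460.00
Σ N_h S_h = 5909305.00
n for stratum Q1 = 115·3753032.50/5909305.00 = 73.037 → 73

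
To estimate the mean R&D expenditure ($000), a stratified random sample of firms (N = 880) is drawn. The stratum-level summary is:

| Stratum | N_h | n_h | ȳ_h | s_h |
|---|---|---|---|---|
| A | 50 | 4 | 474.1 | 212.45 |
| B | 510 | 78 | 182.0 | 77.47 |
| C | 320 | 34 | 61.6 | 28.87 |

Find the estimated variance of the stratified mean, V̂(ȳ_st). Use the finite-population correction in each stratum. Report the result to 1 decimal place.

V̂(ȳ_st) ≈ 58.3

V̂(ȳ_st) = Σ W_h² (1 − n_h/N_h) s_h²/n_h, with W_h = N_h/N and N = 880:
  stratum A: (50/880)²·(1 − 4/50)·212.45²/4 = 33.5132
  stratum B: (510/880)²·(1 − 78/510)·77.47²/78 = 21.8908
  stratum C: (320/880)²·(1 − 34/320)·28.87²/34 = 2.89711
V̂(ȳ_st) = 58.3011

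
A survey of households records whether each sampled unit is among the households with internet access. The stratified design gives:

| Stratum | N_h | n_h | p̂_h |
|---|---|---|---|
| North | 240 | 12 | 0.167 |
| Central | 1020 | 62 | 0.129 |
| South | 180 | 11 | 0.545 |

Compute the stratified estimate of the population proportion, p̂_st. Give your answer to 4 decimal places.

N = 1440; stratum weights W_h = N_h/N.
p̂_st = Σ W_h p̂_h = (240·0.167 + 1020·0.129 + 180·0.545)/1440 = 0.18733

p̂_st ≈ 0.1873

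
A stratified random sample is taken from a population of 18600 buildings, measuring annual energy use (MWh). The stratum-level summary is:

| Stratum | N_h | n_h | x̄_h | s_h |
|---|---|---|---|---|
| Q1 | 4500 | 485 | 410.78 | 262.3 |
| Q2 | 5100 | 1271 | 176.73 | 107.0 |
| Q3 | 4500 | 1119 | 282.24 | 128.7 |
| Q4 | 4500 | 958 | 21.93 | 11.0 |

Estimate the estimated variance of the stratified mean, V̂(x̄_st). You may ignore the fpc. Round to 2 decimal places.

V̂(x̄_st) = Σ W_h² s_h²/n_h, with W_h = N_h/N and N = 18600:
  stratum Q1: (4500/18600)²·262.3²/485 = 8.30336
  stratum Q2: (5100/18600)²·107.0²/1271 = 0.67723
  stratum Q3: (4500/18600)²·128.7²/1119 = 0.866415
  stratum Q4: (4500/18600)²·11.0²/958 = 0.00739297
V̂(x̄_st) = 9.8544

V̂(x̄_st) ≈ 9.85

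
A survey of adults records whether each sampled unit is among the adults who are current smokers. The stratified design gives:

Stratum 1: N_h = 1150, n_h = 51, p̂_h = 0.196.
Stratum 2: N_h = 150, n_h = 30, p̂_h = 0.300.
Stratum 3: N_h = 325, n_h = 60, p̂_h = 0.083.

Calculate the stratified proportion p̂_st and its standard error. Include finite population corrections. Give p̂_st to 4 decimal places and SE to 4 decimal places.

p̂_st ≈ 0.1830, SE ≈ 0.0400

N = 1625; stratum weights W_h = N_h/N.
p̂_st = Σ W_h p̂_h = (1150·0.196 + 150·0.300 + 325·0.083)/1625 = 0.18300
V̂(p̂_st) = Σ W_h² (1 − n_h/N_h) p̂_h(1−p̂_h)/(n_h−1):
  stratum 1: (1150/1625)²·(1 − 51/1150)·0.196·0.804/50 = 0.00150845
  stratum 2: (150/1625)²·(1 − 30/150)·0.300·0.700/29 = 4.93614e-05
  stratum 3: (325/1625)²·(1 − 60/325)·0.083·0.917/59 = 4.20744e-05
V̂(p̂_st) = 0.00159989; SE = √V̂ = 0.0399986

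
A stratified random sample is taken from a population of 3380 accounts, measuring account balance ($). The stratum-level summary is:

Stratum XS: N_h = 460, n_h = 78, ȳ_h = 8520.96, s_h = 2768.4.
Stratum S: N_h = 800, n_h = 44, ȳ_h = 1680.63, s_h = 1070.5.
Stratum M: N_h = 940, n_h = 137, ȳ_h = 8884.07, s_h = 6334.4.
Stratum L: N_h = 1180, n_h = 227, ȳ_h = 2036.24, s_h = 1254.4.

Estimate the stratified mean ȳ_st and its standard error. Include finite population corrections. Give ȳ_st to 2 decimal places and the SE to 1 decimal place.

ȳ_st ≈ 4739.03, SE ≈ 151.4

ȳ_st = Σ W_h ȳ_h = (460·8520.96 + 800·1680.63 + 940·8884.07 + 1180·2036.24)/3380 = 4739.03391
V̂(ȳ_st) = Σ W_h² (1 − n_h/N_h) s_h²/n_h, with W_h = N_h/N and N = 3380:
  stratum XS: (460/3380)²·(1 − 78/460)·2768.4²/78 = 1511.3
  stratum S: (800/3380)²·(1 − 44/800)·1070.5²/44 = 1378.79
  stratum M: (940/3380)²·(1 − 137/940)·6334.4²/137 = 19350.9
  stratum L: (1180/3380)²·(1 − 227/1180)·1254.4²/227 = 682.319
V̂(ȳ_st) = 22923.3
SE(ȳ_st) = √22923.3 = 151.404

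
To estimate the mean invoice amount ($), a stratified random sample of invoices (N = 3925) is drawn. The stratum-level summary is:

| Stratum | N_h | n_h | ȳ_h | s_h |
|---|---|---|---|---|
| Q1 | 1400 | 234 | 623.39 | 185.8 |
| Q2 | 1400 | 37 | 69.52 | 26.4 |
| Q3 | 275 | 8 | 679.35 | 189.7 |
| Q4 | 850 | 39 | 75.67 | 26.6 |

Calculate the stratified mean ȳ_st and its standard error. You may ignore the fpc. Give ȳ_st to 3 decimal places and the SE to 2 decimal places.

ȳ_st ≈ 311.138, SE ≈ 6.64

ȳ_st = Σ W_h ȳ_h = (1400·623.39 + 1400·69.52 + 275·679.35 + 850·75.67)/3925 = 311.13752
V̂(ȳ_st) = Σ W_h² s_h²/n_h, with W_h = N_h/N and N = 3925:
  stratum Q1: (1400/3925)²·185.8²/234 = 18.7695
  stratum Q2: (1400/3925)²·26.4²/37 = 2.39653
  stratum Q3: (275/3925)²·189.7²/8 = 22.0816
  stratum Q4: (850/3925)²·26.6²/39 = 0.850858
V̂(ȳ_st) = 44.0985
SE(ȳ_st) = √44.0985 = 6.64067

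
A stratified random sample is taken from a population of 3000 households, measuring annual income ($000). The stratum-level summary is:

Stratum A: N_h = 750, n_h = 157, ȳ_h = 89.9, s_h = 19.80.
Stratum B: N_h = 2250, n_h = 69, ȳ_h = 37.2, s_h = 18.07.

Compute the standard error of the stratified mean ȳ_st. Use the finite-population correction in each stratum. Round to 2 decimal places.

SE(ȳ_st) ≈ 1.64

V̂(ȳ_st) = Σ W_h² (1 − n_h/N_h) s_h²/n_h, with W_h = N_h/N and N = 3000:
  stratum A: (750/3000)²·(1 − 157/750)·19.80²/157 = 0.123397
  stratum B: (2250/3000)²·(1 − 69/2250)·18.07²/69 = 2.58026
V̂(ȳ_st) = 2.70365
SE(ȳ_st) = √2.70365 = 1.64428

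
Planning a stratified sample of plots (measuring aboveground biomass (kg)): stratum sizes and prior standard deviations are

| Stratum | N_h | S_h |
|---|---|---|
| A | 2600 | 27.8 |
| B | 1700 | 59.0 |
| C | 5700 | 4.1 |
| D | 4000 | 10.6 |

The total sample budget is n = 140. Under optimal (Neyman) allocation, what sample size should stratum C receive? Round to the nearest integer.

Neyman allocation: n_h = n · N_h S_h / Σ N_i S_i, with n = 140.
  stratum A: N_h·S_h = 2600·27.8 = 72280.00
  stratum B: N_h·S_h = 1700·59.0 = 100300.00
  stratum C: N_h·S_h = 5700·4.1 = 23370.00
  stratum D: N_h·S_h = 4000·10.6 = 42400.00
Σ N_h S_h = 238350.00
n for stratum C = 140·23370.00/238350.00 = 13.727 → 14

14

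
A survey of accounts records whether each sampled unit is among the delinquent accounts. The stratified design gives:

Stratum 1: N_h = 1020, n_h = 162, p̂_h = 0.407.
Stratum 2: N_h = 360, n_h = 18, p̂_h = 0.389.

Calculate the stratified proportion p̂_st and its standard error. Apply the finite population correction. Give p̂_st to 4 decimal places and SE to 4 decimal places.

p̂_st ≈ 0.4023, SE ≈ 0.0399

N = 1380; stratum weights W_h = N_h/N.
p̂_st = Σ W_h p̂_h = (1020·0.407 + 360·0.389)/1380 = 0.40230
V̂(p̂_st) = Σ W_h² (1 − n_h/N_h) p̂_h(1−p̂_h)/(n_h−1):
  stratum 1: (1020/1380)²·(1 − 162/1020)·0.407·0.593/161 = 0.000688894
  stratum 2: (360/1380)²·(1 − 18/360)·0.389·0.611/17 = 0.000903883
V̂(p̂_st) = 0.00159278; SE = √V̂ = 0.0399096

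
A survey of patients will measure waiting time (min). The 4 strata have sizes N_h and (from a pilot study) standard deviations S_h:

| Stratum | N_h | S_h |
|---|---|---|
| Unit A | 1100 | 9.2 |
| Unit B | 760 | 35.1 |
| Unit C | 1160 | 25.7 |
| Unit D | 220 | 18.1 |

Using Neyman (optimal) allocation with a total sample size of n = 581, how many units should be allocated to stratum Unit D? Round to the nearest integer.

33

Neyman allocation: n_h = n · N_h S_h / Σ N_i S_i, with n = 581.
  stratum Unit A: N_h·S_h = 1100·9.2 = 10120.00
  stratum Unit B: N_h·S_h = 760·35.1 = 26676.00
  stratum Unit C: N_h·S_h = 1160·25.7 = 29812.00
  stratum Unit D: N_h·S_h = 220·18.1 = 3982.00
Σ N_h S_h = 70590.00
n for stratum Unit D = 581·3982.00/70590.00 = 32.774 → 33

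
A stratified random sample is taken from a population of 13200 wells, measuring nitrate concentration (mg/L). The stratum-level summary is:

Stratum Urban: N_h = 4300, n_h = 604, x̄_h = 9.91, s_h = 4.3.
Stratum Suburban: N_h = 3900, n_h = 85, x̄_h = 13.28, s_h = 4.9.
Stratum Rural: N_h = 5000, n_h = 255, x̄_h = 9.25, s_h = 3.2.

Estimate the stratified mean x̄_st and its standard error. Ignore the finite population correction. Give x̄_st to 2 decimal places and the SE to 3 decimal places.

x̄_st = Σ W_h x̄_h = (4300·9.91 + 3900·13.28 + 5000·9.25)/13200 = 10.65568
V̂(x̄_st) = Σ W_h² s_h²/n_h, with W_h = N_h/N and N = 13200:
  stratum Urban: (4300/13200)²·4.3²/604 = 0.00324855
  stratum Suburban: (3900/13200)²·4.9²/85 = 0.0246578
  stratum Rural: (5000/13200)²·3.2²/255 = 0.00576172
V̂(x̄_st) = 0.0336681
SE(x̄_st) = √0.0336681 = 0.183489

x̄_st ≈ 10.66, SE ≈ 0.183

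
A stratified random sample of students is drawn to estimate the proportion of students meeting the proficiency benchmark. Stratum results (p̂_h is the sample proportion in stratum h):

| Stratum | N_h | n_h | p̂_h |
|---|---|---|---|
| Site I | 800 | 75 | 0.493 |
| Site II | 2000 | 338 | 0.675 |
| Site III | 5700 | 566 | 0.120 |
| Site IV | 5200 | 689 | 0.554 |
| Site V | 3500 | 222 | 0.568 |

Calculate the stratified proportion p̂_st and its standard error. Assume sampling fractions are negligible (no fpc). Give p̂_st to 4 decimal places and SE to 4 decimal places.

p̂_st ≈ 0.4243, SE ≈ 0.0107

N = 17200; stratum weights W_h = N_h/N.
p̂_st = Σ W_h p̂_h = (800·0.493 + 2000·0.675 + 5700·0.120 + 5200·0.554 + 3500·0.568)/17200 = 0.42426
V̂(p̂_st) = Σ W_h² p̂_h(1−p̂_h)/(n_h−1):
  stratum Site I: (800/17200)²·0.493·0.507/74 = 7.30712e-06
  stratum Site II: (2000/17200)²·0.675·0.325/337 = 8.80157e-06
  stratum Site III: (5700/17200)²·0.120·0.880/565 = 2.05262e-05
  stratum Site IV: (5200/17200)²·0.554·0.446/688 = 3.28251e-05
  stratum Site V: (3500/17200)²·0.568·0.432/221 = 4.59747e-05
V̂(p̂_st) = 0.000115435; SE = √V̂ = 0.0107441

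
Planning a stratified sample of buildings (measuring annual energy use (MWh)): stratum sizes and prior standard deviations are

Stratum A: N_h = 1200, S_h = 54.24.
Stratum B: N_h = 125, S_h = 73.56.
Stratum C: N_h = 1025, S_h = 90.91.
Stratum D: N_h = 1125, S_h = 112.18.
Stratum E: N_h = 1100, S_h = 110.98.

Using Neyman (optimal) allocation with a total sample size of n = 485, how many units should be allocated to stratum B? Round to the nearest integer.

11

Neyman allocation: n_h = n · N_h S_h / Σ N_i S_i, with n = 485.
  stratum A: N_h·S_h = 1200·54.24 = 65088.00
  stratum B: N_h·S_h = 125·73.56 = 9195.00
  stratum C: N_h·S_h = 1025·90.91 = 93182.75
  stratum D: N_h·S_h = 1125·112.18 = 126202.50
  stratum E: N_h·S_h = 1100·110.98 = 122078.00
Σ N_h S_h = 415746.25
n for stratum B = 485·9195.00/415746.25 = 10.727 → 11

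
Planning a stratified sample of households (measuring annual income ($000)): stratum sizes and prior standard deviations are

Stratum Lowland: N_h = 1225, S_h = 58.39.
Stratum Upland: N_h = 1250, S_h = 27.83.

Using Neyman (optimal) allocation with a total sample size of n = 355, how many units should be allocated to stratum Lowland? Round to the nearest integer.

Neyman allocation: n_h = n · N_h S_h / Σ N_i S_i, with n = 355.
  stratum Lowland: N_h·S_h = 1225·58.39 = 71527.75
  stratum Upland: N_h·S_h = 1250·27.83 = 34787.50
Σ N_h S_h = 106315.25
n for stratum Lowland = 355·71527.75/106315.25 = 238.840 → 239

239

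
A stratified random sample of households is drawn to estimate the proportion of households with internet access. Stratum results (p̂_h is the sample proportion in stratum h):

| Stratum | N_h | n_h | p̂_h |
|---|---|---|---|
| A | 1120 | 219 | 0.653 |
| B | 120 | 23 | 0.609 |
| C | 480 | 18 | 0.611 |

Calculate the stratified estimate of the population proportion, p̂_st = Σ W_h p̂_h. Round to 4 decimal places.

N = 1720; stratum weights W_h = N_h/N.
p̂_st = Σ W_h p̂_h = (1120·0.653 + 120·0.609 + 480·0.611)/1720 = 0.63821

p̂_st ≈ 0.6382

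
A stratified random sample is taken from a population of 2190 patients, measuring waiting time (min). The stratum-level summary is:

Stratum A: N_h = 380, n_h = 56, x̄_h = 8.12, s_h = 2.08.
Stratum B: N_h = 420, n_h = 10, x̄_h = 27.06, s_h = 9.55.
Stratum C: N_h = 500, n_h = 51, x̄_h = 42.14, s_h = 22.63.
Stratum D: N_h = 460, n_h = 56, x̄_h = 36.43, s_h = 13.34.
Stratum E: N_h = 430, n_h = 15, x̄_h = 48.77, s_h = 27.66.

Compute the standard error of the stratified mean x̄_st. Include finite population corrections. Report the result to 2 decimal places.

SE(x̄_st) ≈ 1.68

V̂(x̄_st) = Σ W_h² (1 − n_h/N_h) s_h²/n_h, with W_h = N_h/N and N = 2190:
  stratum A: (380/2190)²·(1 − 56/380)·2.08²/56 = 0.00198326
  stratum B: (420/2190)²·(1 − 10/420)·9.55²/10 = 0.327455
  stratum C: (500/2190)²·(1 − 51/500)·22.63²/51 = 0.470032
  stratum D: (460/2190)²·(1 − 56/460)·13.34²/56 = 0.123133
  stratum E: (430/2190)²·(1 − 15/430)·27.66²/15 = 1.89776
V̂(x̄_st) = 2.82036
SE(x̄_st) = √2.82036 = 1.67939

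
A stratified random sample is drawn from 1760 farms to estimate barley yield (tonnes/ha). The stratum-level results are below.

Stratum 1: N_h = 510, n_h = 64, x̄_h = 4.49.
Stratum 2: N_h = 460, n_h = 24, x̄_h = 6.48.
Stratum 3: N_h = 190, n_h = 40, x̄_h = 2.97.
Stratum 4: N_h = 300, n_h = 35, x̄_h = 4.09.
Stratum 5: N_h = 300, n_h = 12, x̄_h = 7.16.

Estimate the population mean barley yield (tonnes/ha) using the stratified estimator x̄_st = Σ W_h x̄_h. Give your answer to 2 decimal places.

x̄_st ≈ 5.23

N = Σ N_h = 1760. Stratum weights W_h = N_h/N.
x̄_st = (510·4.49 + 460·6.48 + 190·2.97 + 300·4.09 + 300·7.16) / 1760 = 5.2330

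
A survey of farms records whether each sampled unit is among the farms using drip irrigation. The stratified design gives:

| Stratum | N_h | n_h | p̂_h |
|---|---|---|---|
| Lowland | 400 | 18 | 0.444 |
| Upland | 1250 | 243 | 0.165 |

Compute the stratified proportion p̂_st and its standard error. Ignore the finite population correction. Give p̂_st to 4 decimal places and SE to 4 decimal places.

N = 1650; stratum weights W_h = N_h/N.
p̂_st = Σ W_h p̂_h = (400·0.444 + 1250·0.165)/1650 = 0.23264
V̂(p̂_st) = Σ W_h² p̂_h(1−p̂_h)/(n_h−1):
  stratum Lowland: (400/1650)²·0.444·0.556/17 = 0.000853416
  stratum Upland: (1250/1650)²·0.165·0.835/242 = 0.000326744
V̂(p̂_st) = 0.00118016; SE = √V̂ = 0.0343535

p̂_st ≈ 0.2326, SE ≈ 0.0344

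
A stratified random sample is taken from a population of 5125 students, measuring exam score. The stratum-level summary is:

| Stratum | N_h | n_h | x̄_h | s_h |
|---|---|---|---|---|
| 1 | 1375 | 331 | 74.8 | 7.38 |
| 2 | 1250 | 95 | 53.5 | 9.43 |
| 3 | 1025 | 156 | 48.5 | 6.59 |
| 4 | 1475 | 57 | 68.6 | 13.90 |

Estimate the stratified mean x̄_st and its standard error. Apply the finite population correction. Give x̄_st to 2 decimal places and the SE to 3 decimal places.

x̄_st = Σ W_h x̄_h = (1375·74.8 + 1250·53.5 + 1025·48.5 + 1475·68.6)/5125 = 62.56049
V̂(x̄_st) = Σ W_h² (1 − n_h/N_h) s_h²/n_h, with W_h = N_h/N and N = 5125:
  stratum 1: (1375/5125)²·(1 − 331/1375)·7.38²/331 = 0.00899291
  stratum 2: (1250/5125)²·(1 − 95/1250)·9.43²/95 = 0.0514522
  stratum 3: (1025/5125)²·(1 − 156/1025)·6.59²/156 = 0.00944066
  stratum 4: (1475/5125)²·(1 − 57/1475)·13.90²/57 = 0.26992
V̂(x̄_st) = 0.339806
SE(x̄_st) = √0.339806 = 0.582929

x̄_st ≈ 62.56, SE ≈ 0.583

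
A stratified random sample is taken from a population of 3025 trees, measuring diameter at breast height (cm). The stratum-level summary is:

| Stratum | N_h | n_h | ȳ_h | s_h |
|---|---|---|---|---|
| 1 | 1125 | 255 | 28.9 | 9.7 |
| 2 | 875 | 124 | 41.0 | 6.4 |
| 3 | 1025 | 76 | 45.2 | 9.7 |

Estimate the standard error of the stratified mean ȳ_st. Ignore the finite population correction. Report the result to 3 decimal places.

V̂(ȳ_st) = Σ W_h² s_h²/n_h, with W_h = N_h/N and N = 3025:
  stratum 1: (1125/3025)²·9.7²/255 = 0.0510338
  stratum 2: (875/3025)²·6.4²/124 = 0.0276378
  stratum 3: (1025/3025)²·9.7²/76 = 0.142143
V̂(ȳ_st) = 0.220815
SE(ȳ_st) = √0.220815 = 0.46991

SE(ȳ_st) ≈ 0.470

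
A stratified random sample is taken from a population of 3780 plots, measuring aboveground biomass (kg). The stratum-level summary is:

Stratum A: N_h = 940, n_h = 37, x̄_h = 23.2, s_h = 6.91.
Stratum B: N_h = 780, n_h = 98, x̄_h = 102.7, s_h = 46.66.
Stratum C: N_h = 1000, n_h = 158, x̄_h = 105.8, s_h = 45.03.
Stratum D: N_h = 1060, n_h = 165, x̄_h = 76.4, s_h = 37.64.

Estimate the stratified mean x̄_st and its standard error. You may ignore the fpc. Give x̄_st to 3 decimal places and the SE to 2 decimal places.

x̄_st = Σ W_h x̄_h = (940·23.2 + 780·102.7 + 1000·105.8 + 1060·76.4)/3780 = 76.37513
V̂(x̄_st) = Σ W_h² s_h²/n_h, with W_h = N_h/N and N = 3780:
  stratum A: (940/3780)²·6.91²/37 = 0.0798043
  stratum B: (780/3780)²·46.66²/98 = 0.945952
  stratum C: (1000/3780)²·45.03²/158 = 0.89818
  stratum D: (1060/3780)²·37.64²/165 = 0.675217
V̂(x̄_st) = 2.59915
SE(x̄_st) = √2.59915 = 1.61219

x̄_st ≈ 76.375, SE ≈ 1.61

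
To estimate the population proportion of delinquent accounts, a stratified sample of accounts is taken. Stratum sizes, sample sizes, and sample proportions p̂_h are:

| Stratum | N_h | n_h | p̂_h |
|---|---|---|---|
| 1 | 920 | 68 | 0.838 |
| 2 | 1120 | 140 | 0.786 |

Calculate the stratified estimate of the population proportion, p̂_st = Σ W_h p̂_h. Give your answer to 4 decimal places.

N = 2040; stratum weights W_h = N_h/N.
p̂_st = Σ W_h p̂_h = (920·0.838 + 1120·0.786)/2040 = 0.80945

p̂_st ≈ 0.8095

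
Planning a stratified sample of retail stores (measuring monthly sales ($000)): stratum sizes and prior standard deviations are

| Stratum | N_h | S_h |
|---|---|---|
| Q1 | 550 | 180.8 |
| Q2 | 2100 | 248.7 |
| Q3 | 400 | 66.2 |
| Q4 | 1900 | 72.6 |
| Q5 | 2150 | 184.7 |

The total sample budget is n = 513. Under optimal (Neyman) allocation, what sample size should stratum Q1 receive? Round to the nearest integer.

Neyman allocation: n_h = n · N_h S_h / Σ N_i S_i, with n = 513.
  stratum Q1: N_h·S_h = 550·180.8 = 99440.00
  stratum Q2: N_h·S_h = 2100·248.7 = 522270.00
  stratum Q3: N_h·S_h = 400·66.2 = 26480.00
  stratum Q4: N_h·S_h = 1900·72.6 = 137940.00
  stratum Q5: N_h·S_h = 2150·184.7 = 397105.00
Σ N_h S_h = 1183235.00
n for stratum Q1 = 513·99440.00/1183235.00 = 43.113 → 43

43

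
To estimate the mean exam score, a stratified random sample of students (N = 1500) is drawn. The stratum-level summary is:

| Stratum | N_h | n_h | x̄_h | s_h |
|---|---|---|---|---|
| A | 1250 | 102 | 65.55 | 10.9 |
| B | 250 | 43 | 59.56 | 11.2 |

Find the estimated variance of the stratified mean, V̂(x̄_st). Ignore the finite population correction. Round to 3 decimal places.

V̂(x̄_st) = Σ W_h² s_h²/n_h, with W_h = N_h/N and N = 1500:
  stratum A: (1250/1500)²·10.9²/102 = 0.808892
  stratum B: (250/1500)²·11.2²/43 = 0.0810336
V̂(x̄_st) = 0.889925

V̂(x̄_st) ≈ 0.890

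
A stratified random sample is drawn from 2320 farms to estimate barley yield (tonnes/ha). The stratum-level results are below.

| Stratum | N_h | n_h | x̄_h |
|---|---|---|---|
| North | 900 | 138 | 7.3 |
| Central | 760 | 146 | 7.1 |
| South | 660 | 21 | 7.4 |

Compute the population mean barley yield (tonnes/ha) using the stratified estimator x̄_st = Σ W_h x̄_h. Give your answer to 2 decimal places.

x̄_st ≈ 7.26

N = Σ N_h = 2320. Stratum weights W_h = N_h/N.
x̄_st = (900·7.3 + 760·7.1 + 660·7.4) / 2320 = 7.2629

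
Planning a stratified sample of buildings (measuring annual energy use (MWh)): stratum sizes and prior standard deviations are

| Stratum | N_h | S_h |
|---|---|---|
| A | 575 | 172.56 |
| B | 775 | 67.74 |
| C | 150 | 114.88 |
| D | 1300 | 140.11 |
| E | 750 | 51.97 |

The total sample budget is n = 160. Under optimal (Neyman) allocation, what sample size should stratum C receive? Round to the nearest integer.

7

Neyman allocation: n_h = n · N_h S_h / Σ N_i S_i, with n = 160.
  stratum A: N_h·S_h = 575·172.56 = 99222.00
  stratum B: N_h·S_h = 775·67.74 = 52498.50
  stratum C: N_h·S_h = 150·114.88 = 17232.00
  stratum D: N_h·S_h = 1300·140.11 = 182143.00
  stratum E: N_h·S_h = 750·51.97 = 38977.50
Σ N_h S_h = 390073.00
n for stratum C = 160·17232.00/390073.00 = 7.068 → 7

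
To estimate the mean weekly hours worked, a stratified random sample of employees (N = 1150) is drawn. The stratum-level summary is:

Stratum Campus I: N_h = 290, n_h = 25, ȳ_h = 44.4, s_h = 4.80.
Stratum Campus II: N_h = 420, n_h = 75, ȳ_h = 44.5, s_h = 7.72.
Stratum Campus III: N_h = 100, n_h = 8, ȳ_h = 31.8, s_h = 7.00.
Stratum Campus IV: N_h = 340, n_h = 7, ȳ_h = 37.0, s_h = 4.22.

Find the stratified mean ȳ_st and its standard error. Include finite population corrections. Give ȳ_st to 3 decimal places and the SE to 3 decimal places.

ȳ_st = Σ W_h ȳ_h = (290·44.4 + 420·44.5 + 100·31.8 + 340·37.0)/1150 = 41.15304
V̂(ȳ_st) = Σ W_h² (1 − n_h/N_h) s_h²/n_h, with W_h = N_h/N and N = 1150:
  stratum Campus I: (290/1150)²·(1 − 25/290)·4.80²/25 = 0.0535538
  stratum Campus II: (420/1150)²·(1 − 75/420)·7.72²/75 = 0.0870655
  stratum Campus III: (100/1150)²·(1 − 8/100)·7.00²/8 = 0.0426087
  stratum Campus IV: (340/1150)²·(1 − 7/340)·4.22²/7 = 0.217798
V̂(ȳ_st) = 0.401026
SE(ȳ_st) = √0.401026 = 0.633266

ȳ_st ≈ 41.153, SE ≈ 0.633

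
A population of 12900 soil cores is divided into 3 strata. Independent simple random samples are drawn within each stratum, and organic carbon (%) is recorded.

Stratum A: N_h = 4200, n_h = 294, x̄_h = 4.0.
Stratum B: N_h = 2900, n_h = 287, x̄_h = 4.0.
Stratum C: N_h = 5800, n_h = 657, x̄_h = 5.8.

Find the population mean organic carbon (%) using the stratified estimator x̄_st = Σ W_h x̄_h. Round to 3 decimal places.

x̄_st ≈ 4.809

N = Σ N_h = 12900. Stratum weights W_h = N_h/N.
x̄_st = (4200·4.0 + 2900·4.0 + 5800·5.8) / 12900 = 4.80930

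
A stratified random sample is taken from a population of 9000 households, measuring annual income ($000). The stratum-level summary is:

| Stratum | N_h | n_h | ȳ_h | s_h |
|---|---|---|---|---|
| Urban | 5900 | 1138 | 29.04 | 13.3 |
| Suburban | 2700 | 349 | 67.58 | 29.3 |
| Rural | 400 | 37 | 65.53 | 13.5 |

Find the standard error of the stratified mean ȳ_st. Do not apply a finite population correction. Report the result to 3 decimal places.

SE(ȳ_st) ≈ 0.546

V̂(ȳ_st) = Σ W_h² s_h²/n_h, with W_h = N_h/N and N = 9000:
  stratum Urban: (5900/9000)²·13.3²/1138 = 0.0668005
  stratum Suburban: (2700/9000)²·29.3²/349 = 0.221387
  stratum Rural: (400/9000)²·13.5²/37 = 0.00972973
V̂(ȳ_st) = 0.297917
SE(ȳ_st) = √0.297917 = 0.545818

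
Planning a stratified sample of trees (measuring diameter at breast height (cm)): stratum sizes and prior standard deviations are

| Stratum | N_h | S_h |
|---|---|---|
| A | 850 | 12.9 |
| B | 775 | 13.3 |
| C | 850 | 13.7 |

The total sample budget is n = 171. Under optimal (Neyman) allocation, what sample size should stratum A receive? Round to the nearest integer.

Neyman allocation: n_h = n · N_h S_h / Σ N_i S_i, with n = 171.
  stratum A: N_h·S_h = 850·12.9 = 10965.00
  stratum B: N_h·S_h = 775·13.3 = 10307.50
  stratum C: N_h·S_h = 850·13.7 = 11645.00
Σ N_h S_h = 32917.50
n for stratum A = 171·10965.00/32917.50 = 56.961 → 57

57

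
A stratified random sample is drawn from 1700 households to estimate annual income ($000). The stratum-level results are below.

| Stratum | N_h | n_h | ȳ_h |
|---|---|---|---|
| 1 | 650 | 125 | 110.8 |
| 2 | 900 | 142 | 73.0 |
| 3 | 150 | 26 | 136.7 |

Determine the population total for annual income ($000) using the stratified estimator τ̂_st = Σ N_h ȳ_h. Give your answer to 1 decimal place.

τ̂_st = Σ N_h ȳ_h = 650·110.8 + 900·73.0 + 150·136.7 = 158225.0

τ̂_st ≈ 158225.0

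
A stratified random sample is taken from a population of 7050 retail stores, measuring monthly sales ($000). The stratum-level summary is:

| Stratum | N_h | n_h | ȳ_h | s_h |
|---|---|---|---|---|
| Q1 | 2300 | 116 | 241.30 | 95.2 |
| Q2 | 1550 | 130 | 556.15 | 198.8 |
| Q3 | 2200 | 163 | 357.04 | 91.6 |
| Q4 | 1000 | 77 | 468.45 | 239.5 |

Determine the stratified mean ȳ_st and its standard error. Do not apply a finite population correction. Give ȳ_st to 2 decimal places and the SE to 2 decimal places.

ȳ_st ≈ 378.86, SE ≈ 6.56

ȳ_st = Σ W_h ȳ_h = (2300·241.30 + 1550·556.15 + 2200·357.04 + 1000·468.45)/7050 = 378.85965
V̂(ȳ_st) = Σ W_h² s_h²/n_h, with W_h = N_h/N and N = 7050:
  stratum Q1: (2300/7050)²·95.2²/116 = 8.3156
  stratum Q2: (1550/7050)²·198.8²/130 = 14.6952
  stratum Q3: (2200/7050)²·91.6²/163 = 5.01269
  stratum Q4: (1000/7050)²·239.5²/77 = 14.9879
V̂(ȳ_st) = 43.0114
SE(ȳ_st) = √43.0114 = 6.55831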